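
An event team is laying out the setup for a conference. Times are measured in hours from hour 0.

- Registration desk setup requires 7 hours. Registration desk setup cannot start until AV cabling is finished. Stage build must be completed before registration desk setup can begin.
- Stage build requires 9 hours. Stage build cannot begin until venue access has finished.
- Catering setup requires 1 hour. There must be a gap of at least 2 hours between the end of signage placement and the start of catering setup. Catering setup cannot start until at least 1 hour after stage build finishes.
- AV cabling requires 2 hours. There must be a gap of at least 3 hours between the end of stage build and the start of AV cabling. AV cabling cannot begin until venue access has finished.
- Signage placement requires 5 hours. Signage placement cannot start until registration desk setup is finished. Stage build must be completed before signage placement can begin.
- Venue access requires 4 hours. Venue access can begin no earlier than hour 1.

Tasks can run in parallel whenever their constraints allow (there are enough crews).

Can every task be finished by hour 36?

Yes

Venue access cannot begin until its own release at hour 1. It runs from hour 1 to 1 + 4 = hour 5.
After venue access (finishes hour 5), stage build can start at hour 5 and finishes at hour 14.
AV cabling cannot start until stage build (finishes hour 14, plus 3-hour gap → hour 17); venue access (finishes hour 5). The controlling bound is hour 17, so AV cabling finishes at 17 + 2 = hour 19.
Registration desk setup has to wait for AV cabling (finishes hour 19); stage build (finishes hour 14). The latest of these is hour 19, so registration desk setup runs hour 19 to 19 + 7 = hour 26.
Signage placement cannot start until registration desk setup (finishes hour 26); stage build (finishes hour 14). The controlling bound is hour 26, so signage placement finishes at 26 + 5 = hour 31.
Catering setup has to wait for signage placement (finishes hour 31, plus 2-hour gap → hour 33); stage build (finishes hour 14, plus 1-hour gap → hour 15). The latest of these is hour 33, so catering setup runs hour 33 to 33 + 1 = hour 34.
Every task is finished by hour 34, which is no later than the deadline of 36, so the schedule is feasible.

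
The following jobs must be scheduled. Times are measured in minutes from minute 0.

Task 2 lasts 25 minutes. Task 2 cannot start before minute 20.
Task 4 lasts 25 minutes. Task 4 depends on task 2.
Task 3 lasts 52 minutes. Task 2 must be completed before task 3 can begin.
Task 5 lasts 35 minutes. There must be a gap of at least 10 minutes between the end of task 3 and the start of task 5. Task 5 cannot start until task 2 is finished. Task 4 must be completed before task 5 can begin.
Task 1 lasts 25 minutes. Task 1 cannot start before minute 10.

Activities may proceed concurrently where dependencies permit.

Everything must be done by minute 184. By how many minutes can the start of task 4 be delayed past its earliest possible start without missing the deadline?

Task 2 waits on its own release at minute 20, so it starts at minute 20 and finishes at 20 + 25 = minute 45.
Task 4 cannot begin until task 2 (finishes minute 45). It runs from minute 45 to 45 + 25 = minute 70.

Working backward from the deadline:
Task 5 has no dependents, so it just needs to finish by minute 184. Starting by 184 − 35 = minute 149 achieves that.
Since task 5 (must start by minute 149) depends on it, task 4 must finish by minute 149. Backing off its 25-minute duration gives a latest start of minute 124.
So task 4 can start as early as minute 45 and as late as minute 124, giving 124 − 45 = 79 minutes of slack.

79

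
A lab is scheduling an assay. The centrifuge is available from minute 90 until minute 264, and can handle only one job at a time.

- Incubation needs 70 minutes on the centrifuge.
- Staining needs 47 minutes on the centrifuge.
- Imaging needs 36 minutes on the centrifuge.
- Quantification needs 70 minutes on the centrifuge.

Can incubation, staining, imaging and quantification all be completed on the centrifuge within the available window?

The centrifuge window is 264 − 90 = 174 minutes.
Running back to back, the jobs need 70 + 47 + 36 + 70 = 223 minutes on the centrifuge.
Since 223 > 174, they cannot all fit.

No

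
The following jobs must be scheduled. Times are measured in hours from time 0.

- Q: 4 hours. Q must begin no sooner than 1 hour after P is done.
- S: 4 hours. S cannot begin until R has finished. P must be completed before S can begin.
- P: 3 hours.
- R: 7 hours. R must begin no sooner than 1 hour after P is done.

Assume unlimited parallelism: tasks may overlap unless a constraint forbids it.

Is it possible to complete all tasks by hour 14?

No

Nothing blocks P, so it runs from hour 0 to hour 3.
After P (finishes hour 3, plus 1-hour gap → hour 4), R can start at hour 4 and finishes at hour 11.
S cannot start until R (finishes hour 11); P (finishes hour 3). The controlling bound is hour 11, so S finishes at 11 + 4 = hour 15.
Q waits on P (finishes hour 3, plus 1-hour gap → hour 4), so it starts at hour 4 and finishes at 4 + 4 = hour 8.
The earliest everything can be done is hour 15, which is after the deadline of 14, so it is not possible.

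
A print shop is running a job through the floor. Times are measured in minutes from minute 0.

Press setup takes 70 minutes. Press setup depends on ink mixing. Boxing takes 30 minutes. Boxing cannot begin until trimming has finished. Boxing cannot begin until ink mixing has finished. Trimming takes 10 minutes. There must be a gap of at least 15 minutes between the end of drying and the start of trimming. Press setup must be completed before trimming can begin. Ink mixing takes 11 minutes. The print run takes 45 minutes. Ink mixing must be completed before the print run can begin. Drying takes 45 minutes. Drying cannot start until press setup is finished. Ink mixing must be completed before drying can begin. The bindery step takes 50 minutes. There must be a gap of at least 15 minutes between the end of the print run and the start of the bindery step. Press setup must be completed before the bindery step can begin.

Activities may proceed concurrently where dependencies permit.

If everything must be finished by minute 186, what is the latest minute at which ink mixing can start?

5

Boxing has no dependents, so it just needs to finish by minute 186. Starting by 186 − 30 = minute 156 achieves that.
Trimming feeds into boxing (must start by minute 156); so trimming must finish by minute 156 and therefore start by minute 146.
Drying has to be done before trimming (must start by minute 146, minus 15-minute gap → minute 131). That means finishing by minute 131, i.e. starting by 131 − 45 = minute 86.
The bindery step must finish by minute 186; it takes 50 minutes, so it must start by 186 − 50 = minute 136.
Press setup feeds drying (must start by minute 86); trimming (must start by minute 146); the bindery step (must start by minute 136). Taking the minimum, press setup must finish by minute 86 and start by 86 − 70 = minute 16.
The print run must finish before the bindery step (must start by minute 136, minus 15-minute gap → minute 121). With a 45-minute duration, the print run must start by 121 − 45 = minute 76.
Ink mixing has several dependents: press setup (must start by minute 16); the print run (must start by minute 76); drying (must start by minute 86); boxing (must start by minute 156). The earliest of those limits is minute 16, so ink mixing must start by 16 − 11 = minute 5.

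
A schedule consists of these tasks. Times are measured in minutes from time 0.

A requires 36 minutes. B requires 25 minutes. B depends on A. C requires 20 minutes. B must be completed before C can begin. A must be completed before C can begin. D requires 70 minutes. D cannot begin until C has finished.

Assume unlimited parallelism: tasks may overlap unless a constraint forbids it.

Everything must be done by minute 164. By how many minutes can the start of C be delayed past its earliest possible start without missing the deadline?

Nothing blocks A, so it runs from minute 0 to minute 36.
After A (finishes minute 36), B can start at minute 36 and finishes at minute 61.
For C: B (finishes minute 61); A (finishes minute 36). Taking the maximum gives a start of minute 61, and it finishes at 61 + 20 = minute 81.

Working backward from the deadline:
Nothing follows D; the deadline of minute 164 is its only limit. It must start by 164 − 70 = minute 94.
Since D (must start by minute 94) depends on it, C must finish by minute 94. Backing off its 20-minute duration gives a latest start of minute 74.
So C can start as early as minute 61 and as late as minute 74, giving 74 − 61 = 13 minutes of slack.

13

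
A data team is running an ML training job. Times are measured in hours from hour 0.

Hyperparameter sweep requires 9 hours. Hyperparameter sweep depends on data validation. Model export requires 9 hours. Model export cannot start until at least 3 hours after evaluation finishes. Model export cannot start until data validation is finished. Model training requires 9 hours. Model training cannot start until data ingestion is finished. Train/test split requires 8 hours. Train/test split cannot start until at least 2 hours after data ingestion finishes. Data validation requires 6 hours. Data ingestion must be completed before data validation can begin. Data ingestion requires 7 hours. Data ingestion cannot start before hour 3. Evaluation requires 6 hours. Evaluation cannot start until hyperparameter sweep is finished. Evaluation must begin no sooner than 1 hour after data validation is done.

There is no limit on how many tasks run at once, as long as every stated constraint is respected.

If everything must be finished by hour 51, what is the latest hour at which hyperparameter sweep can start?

To finish by hour 51, model export (duration 9) must start no later than hour 42.
Evaluation has to be done before model export (must start by hour 42, minus 3-hour gap → hour 39). That means finishing by hour 39, i.e. starting by 39 − 6 = hour 33.
Hyperparameter sweep feeds into evaluation (must start by hour 33); so hyperparameter sweep must finish by hour 33 and therefore start by hour 24.

24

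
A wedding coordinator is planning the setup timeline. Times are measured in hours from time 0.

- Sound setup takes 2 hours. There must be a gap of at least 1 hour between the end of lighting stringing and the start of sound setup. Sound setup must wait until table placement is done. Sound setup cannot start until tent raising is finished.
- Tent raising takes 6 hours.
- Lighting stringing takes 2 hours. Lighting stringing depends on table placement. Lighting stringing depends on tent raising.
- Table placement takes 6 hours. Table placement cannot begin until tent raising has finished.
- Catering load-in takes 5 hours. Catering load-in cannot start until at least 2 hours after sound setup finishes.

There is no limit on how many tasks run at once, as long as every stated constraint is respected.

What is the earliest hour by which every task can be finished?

24

Tent raising can start immediately at hour 0; it finishes at hour 6.
Table placement waits on tent raising (finishes hour 6), so it starts at hour 6 and finishes at 6 + 6 = hour 12.
Lighting stringing cannot start until table placement (finishes hour 12); tent raising (finishes hour 6). The controlling bound is hour 12, so lighting stringing finishes at 12 + 2 = hour 14.
Sound setup needs all of lighting stringing (finishes hour 14, plus 1-hour gap → hour 15); table placement (finishes hour 12); tent raising (finishes hour 6). That puts its earliest start at hour 15; it finishes at 15 + 2 = hour 17.
After sound setup (finishes hour 17, plus 2-hour gap → hour 19), catering load-in can start at hour 19 and finishes at hour 24.
All tasks are finished once the last one completes. Finish times: Tent raising at 6, Table placement at 12, Lighting stringing at 14, Sound setup at 17, Catering load-in at 24. The latest is hour 24.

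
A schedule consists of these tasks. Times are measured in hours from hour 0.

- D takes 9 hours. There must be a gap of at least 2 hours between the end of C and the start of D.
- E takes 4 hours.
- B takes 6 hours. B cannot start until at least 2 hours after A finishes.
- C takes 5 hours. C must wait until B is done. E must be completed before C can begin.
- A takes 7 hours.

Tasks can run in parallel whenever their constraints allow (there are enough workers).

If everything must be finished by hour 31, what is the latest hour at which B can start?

D has no dependents, so it just needs to finish by hour 31. Starting by 31 − 9 = hour 22 achieves that.
Since D (must start by hour 22, minus 2-hour gap → hour 20) depends on it, C must finish by hour 20. Backing off its 5-hour duration gives a latest start of hour 15.
B feeds into C (must start by hour 15); so B must finish by hour 15 and therefore start by hour 9.

9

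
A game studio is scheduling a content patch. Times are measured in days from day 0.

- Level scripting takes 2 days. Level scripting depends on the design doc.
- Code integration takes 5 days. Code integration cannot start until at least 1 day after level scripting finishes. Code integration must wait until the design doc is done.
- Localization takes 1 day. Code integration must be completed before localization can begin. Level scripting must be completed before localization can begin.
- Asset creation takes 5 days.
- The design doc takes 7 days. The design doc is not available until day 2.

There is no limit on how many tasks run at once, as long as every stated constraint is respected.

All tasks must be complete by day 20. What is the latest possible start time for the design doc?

4

Localization has no dependents, so it just needs to finish by day 20. Starting by 20 − 1 = day 19 achieves that.
Code integration has to be done before localization (must start by day 19). That means finishing by day 19, i.e. starting by 19 − 5 = day 14.
Level scripting feeds code integration (must start by day 14, minus 1-day gap → day 13); localization (must start by day 19). Taking the minimum, level scripting must finish by day 13 and start by 13 − 2 = day 11.
For the design doc: level scripting (must start by day 11); code integration (must start by day 14). The most restrictive is day 11; with a 7-day duration, the design doc must start by day 4.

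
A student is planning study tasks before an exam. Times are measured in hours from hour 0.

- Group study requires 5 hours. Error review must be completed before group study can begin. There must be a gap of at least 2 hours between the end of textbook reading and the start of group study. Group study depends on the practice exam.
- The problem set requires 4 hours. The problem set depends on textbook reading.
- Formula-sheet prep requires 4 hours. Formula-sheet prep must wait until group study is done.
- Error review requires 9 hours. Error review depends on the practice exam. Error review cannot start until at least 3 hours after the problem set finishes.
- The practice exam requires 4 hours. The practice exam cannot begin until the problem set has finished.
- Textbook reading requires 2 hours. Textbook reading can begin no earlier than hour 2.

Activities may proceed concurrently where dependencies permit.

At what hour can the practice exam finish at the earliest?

Textbook reading cannot begin until its own release at hour 2. It runs from hour 2 to 2 + 2 = hour 4.
The problem set cannot begin until textbook reading (finishes hour 4). It runs from hour 4 to 4 + 4 = hour 8.
The practice exam waits on the problem set (finishes hour 8), so it starts at hour 8 and finishes at 8 + 4 = hour 12.

12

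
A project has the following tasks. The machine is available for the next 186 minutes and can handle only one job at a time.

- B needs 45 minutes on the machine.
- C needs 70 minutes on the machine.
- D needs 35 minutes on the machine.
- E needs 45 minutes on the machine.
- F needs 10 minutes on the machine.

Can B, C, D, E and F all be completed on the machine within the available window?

Running back to back, the jobs need 45 + 70 + 35 + 45 + 10 = 205 minutes on the machine.
Since 205 > 186, they cannot all fit.

No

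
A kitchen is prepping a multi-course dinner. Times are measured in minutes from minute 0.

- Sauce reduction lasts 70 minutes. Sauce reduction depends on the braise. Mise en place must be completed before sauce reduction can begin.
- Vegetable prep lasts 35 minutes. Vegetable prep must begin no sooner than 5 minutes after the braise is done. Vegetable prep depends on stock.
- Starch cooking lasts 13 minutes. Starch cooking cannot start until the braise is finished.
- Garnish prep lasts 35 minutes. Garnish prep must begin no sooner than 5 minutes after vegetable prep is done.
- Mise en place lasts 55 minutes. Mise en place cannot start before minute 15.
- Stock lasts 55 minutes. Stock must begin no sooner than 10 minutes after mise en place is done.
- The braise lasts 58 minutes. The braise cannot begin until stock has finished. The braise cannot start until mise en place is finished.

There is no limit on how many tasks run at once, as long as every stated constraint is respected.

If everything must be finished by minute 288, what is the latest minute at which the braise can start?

Garnish prep has no dependents, so it just needs to finish by minute 288. Starting by 288 − 35 = minute 253 achieves that.
Vegetable prep has to be done before garnish prep (must start by minute 253, minus 5-minute gap → minute 248). That means finishing by minute 248, i.e. starting by 248 − 35 = minute 213.
To finish by minute 288, sauce reduction (duration 70) must start no later than minute 218.
Starch cooking must finish by minute 288; it takes 13 minutes, so it must start by 288 − 13 = minute 275.
The braise must finish in time for vegetable prep (must start by minute 213, minus 5-minute gap → minute 208); sauce reduction (must start by minute 218); starch cooking (must start by minute 275). The tightest is minute 208, so the braise must start by 208 − 58 = minute 150.

150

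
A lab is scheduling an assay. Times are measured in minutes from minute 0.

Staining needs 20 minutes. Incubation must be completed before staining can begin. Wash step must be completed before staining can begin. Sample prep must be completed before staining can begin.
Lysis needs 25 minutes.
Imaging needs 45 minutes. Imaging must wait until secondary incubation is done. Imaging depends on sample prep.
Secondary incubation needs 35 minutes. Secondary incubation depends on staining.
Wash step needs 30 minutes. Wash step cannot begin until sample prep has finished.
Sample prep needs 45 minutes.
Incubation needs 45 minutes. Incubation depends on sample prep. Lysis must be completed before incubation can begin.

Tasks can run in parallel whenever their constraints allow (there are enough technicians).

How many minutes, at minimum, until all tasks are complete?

Nothing blocks lysis, so it runs from minute 0 to minute 25.
Sample prep has no prerequisites, so it starts at minute 0 and finishes at minute 45.
After sample prep (finishes minute 45), wash step can start at minute 45 and finishes at minute 75.
Incubation needs all of sample prep (finishes minute 45); lysis (finishes minute 25). That puts its earliest start at minute 45; it finishes at 45 + 45 = minute 90.
For staining: incubation (finishes minute 90); wash step (finishes minute 75); sample prep (finishes minute 45). Taking the maximum gives a start of minute 90, and it finishes at 90 + 20 = minute 110.
Secondary incubation waits on staining (finishes minute 110), so it starts at minute 110 and finishes at 110 + 35 = minute 145.
Imaging needs all of secondary incubation (finishes minute 145); sample prep (finishes minute 45). That puts its earliest start at minute 145; it finishes at 145 + 45 = minute 190.
All tasks are finished once the last one completes. Finish times: Sample prep at 45, Lysis at 25, Incubation at 90, Wash step at 75, Staining at 110, Secondary incubation at 145, Imaging at 190. The latest is minute 190.

190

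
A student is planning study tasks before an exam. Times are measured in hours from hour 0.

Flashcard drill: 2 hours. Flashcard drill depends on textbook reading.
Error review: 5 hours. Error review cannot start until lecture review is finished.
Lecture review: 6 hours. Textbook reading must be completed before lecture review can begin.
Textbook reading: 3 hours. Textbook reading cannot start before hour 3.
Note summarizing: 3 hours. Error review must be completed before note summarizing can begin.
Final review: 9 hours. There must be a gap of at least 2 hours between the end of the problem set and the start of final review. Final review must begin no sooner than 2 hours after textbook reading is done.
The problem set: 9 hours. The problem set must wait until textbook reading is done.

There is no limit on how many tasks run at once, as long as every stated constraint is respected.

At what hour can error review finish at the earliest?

17

After its own release at hour 3, textbook reading can start at hour 3 and finishes at hour 6.
Lecture review waits on textbook reading (finishes hour 6), so it starts at hour 6 and finishes at 6 + 6 = hour 12.
Error review cannot begin until lecture review (finishes hour 12). It runs from hour 12 to 12 + 5 = hour 17.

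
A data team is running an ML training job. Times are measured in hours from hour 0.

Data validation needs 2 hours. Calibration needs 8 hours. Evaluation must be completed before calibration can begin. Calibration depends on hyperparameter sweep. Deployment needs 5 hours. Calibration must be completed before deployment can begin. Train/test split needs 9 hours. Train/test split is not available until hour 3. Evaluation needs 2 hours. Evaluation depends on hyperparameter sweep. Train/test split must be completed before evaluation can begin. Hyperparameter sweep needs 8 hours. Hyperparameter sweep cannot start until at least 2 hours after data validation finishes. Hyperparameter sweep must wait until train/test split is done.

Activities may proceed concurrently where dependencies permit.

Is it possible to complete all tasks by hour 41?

After its own release at hour 3, train/test split can start at hour 3 and finishes at hour 12.
Nothing blocks data validation, so it runs from hour 0 to hour 2.
Hyperparameter sweep cannot start until data validation (finishes hour 2, plus 2-hour gap → hour 4); train/test split (finishes hour 12). The controlling bound is hour 12, so hyperparameter sweep finishes at 12 + 8 = hour 20.
Evaluation cannot start until hyperparameter sweep (finishes hour 20); train/test split (finishes hour 12). The controlling bound is hour 20, so evaluation finishes at 20 + 2 = hour 22.
Calibration has to wait for evaluation (finishes hour 22); hyperparameter sweep (finishes hour 20). The latest of these is hour 22, so calibration runs hour 22 to 22 + 8 = hour 30.
After calibration (finishes hour 30), deployment can start at hour 30 and finishes at hour 35.
Every task is finished by hour 35, which is no later than the deadline of 41, so the schedule is feasible.

Yes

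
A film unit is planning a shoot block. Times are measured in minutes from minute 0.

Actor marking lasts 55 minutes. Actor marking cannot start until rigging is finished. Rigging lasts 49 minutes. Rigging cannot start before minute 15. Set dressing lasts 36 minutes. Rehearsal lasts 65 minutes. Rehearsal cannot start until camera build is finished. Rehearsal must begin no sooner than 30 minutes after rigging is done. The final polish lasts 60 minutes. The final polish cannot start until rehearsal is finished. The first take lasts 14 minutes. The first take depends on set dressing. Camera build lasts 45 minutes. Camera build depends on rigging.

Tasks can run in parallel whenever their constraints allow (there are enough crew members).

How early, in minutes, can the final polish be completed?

After its own release at minute 15, rigging can start at minute 15 and finishes at minute 64.
After rigging (finishes minute 64), camera build can start at minute 64 and finishes at minute 109.
For rehearsal: camera build (finishes minute 109); rigging (finishes minute 64, plus 30-minute gap → minute 94). Taking the maximum gives a start of minute 109, and it finishes at 109 + 65 = minute 174.
The final polish cannot begin until rehearsal (finishes minute 174). It runs from minute 174 to 174 + 60 = minute 234.

234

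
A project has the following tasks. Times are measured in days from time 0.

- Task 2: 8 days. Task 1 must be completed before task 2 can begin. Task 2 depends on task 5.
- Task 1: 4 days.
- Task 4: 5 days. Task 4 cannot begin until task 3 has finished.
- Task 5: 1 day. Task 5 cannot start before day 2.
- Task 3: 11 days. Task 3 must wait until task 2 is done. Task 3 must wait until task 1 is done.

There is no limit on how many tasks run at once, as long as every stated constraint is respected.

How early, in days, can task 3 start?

After its own release at day 2, task 5 can start at day 2 and finishes at day 3.
Task 1 can start immediately at day 0; it finishes at day 4.
Task 2 needs all of task 1 (finishes day 4); task 5 (finishes day 3). That puts its earliest start at day 4; it finishes at 4 + 8 = day 12.
Task 3 waits on task 2 (finishes day 12); task 1 (finishes day 4). The latest of these is day 12, which is the earliest task 3 can start.

12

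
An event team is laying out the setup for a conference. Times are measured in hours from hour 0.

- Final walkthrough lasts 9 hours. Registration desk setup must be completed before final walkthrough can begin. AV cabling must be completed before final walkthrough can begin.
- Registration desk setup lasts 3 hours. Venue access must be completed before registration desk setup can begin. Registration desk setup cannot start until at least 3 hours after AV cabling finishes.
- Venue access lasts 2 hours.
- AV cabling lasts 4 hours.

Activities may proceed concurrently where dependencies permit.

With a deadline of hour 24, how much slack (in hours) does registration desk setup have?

5

Nothing blocks AV cabling, so it runs from hour 0 to hour 4.
Nothing blocks venue access, so it runs from hour 0 to hour 2.
Registration desk setup needs all of venue access (finishes hour 2); AV cabling (finishes hour 4, plus 3-hour gap → hour 7). That puts its earliest start at hour 7; it finishes at 7 + 3 = hour 10.

Working backward from the deadline:
Final walkthrough has no dependents, so it just needs to finish by hour 24. Starting by 24 − 9 = hour 15 achieves that.
Since final walkthrough (must start by hour 15) depends on it, registration desk setup must finish by hour 15. Backing off its 3-hour duration gives a latest start of hour 12.
So registration desk setup can start as early as hour 7 and as late as hour 12, giving 12 − 7 = 5 hours of slack.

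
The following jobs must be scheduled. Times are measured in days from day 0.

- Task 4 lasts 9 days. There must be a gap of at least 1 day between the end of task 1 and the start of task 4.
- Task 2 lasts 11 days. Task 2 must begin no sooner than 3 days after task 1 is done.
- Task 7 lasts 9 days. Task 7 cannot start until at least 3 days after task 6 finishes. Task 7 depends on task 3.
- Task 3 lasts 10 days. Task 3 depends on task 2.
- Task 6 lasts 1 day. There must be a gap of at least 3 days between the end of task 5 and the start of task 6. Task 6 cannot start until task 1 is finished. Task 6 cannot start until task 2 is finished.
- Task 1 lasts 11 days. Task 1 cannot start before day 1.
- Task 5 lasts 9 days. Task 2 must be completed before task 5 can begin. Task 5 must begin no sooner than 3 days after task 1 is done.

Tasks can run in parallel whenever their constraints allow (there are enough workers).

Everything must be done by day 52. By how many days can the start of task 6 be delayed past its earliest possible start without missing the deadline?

1

After its own release at day 1, task 1 can start at day 1 and finishes at day 12.
Task 2 cannot begin until task 1 (finishes day 12, plus 3-day gap → day 15). It runs from day 15 to 15 + 11 = day 26.
Task 5 has to wait for task 2 (finishes day 26); task 1 (finishes day 12, plus 3-day gap → day 15). The latest of these is day 26, so task 5 runs day 26 to 26 + 9 = day 35.
For task 6: task 5 (finishes day 35, plus 3-day gap → day 38); task 1 (finishes day 12); task 2 (finishes day 26). Taking the maximum gives a start of day 38, and it finishes at 38 + 1 = day 39.

Working backward from the deadline:
Task 7 has no dependents, so it just needs to finish by day 52. Starting by 52 − 9 = day 43 achieves that.
Task 6 must finish before task 7 (must start by day 43, minus 3-day gap → day 40). With a 1-day duration, task 6 must start by 40 − 1 = day 39.
So task 6 can start as early as day 38 and as late as day 39, giving 39 − 38 = 1 day of slack.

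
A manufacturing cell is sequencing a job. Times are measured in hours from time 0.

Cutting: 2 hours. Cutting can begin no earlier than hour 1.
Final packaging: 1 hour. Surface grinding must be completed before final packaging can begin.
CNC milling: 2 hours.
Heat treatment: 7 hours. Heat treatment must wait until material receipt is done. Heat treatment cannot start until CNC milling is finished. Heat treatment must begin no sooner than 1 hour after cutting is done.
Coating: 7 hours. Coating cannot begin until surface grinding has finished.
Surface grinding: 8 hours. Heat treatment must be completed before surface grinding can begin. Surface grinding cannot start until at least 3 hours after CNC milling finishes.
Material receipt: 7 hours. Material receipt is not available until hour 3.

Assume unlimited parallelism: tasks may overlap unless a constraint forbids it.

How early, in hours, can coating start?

25

CNC milling has no prerequisites, so it starts at hour 0 and finishes at hour 2.
After its own release at hour 1, cutting can start at hour 1 and finishes at hour 3.
Material receipt waits on its own release at hour 3, so it starts at hour 3 and finishes at 3 + 7 = hour 10.
Heat treatment needs all of material receipt (finishes hour 10); CNC milling (finishes hour 2); cutting (finishes hour 3, plus 1-hour gap → hour 4). That puts its earliest start at hour 10; it finishes at 10 + 7 = hour 17.
Surface grinding has to wait for heat treatment (finishes hour 17); CNC milling (finishes hour 2, plus 3-hour gap → hour 5). The latest of these is hour 17, so surface grinding runs hour 17 to 17 + 8 = hour 25.
Coating waits on surface grinding (finishes hour 25), so the earliest it can start is hour 25.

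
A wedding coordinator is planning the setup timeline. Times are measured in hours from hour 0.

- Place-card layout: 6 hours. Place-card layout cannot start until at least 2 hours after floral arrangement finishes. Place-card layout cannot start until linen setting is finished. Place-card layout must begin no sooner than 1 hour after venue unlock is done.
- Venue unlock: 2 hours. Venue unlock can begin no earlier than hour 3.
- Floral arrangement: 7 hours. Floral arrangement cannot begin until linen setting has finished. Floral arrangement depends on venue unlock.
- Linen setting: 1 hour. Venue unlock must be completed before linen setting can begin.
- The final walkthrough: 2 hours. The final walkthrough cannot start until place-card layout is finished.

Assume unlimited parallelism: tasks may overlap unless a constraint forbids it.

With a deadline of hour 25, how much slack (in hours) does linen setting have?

2

Venue unlock waits on its own release at hour 3, so it starts at hour 3 and finishes at 3 + 2 = hour 5.
After venue unlock (finishes hour 5), linen setting can start at hour 5 and finishes at hour 6.

Working backward from the deadline:
To finish by hour 25, the final walkthrough (duration 2) must start no later than hour 23.
Place-card layout feeds into the final walkthrough (must start by hour 23); so place-card layout must finish by hour 23 and therefore start by hour 17.
Floral arrangement feeds into place-card layout (must start by hour 17, minus 2-hour gap → hour 15); so floral arrangement must finish by hour 15 and therefore start by hour 8.
Linen setting feeds floral arrangement (must start by hour 8); place-card layout (must start by hour 17). Taking the minimum, linen setting must finish by hour 8 and start by 8 − 1 = hour 7.
So linen setting can start as early as hour 5 and as late as hour 7, giving 7 − 5 = 2 hours of slack.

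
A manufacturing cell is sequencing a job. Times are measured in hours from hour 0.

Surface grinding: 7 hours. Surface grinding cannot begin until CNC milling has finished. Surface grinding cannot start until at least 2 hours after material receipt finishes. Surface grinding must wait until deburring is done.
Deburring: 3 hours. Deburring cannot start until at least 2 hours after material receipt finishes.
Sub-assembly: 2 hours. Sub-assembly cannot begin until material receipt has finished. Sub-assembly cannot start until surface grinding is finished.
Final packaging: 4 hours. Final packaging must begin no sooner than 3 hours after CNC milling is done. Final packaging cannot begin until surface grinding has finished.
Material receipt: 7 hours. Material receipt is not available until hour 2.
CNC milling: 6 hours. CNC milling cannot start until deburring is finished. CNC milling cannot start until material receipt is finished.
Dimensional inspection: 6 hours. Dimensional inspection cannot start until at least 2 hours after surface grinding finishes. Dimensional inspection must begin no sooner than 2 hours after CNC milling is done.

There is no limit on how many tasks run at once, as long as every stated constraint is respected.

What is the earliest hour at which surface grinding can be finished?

Material receipt waits on its own release at hour 2, so it starts at hour 2 and finishes at 2 + 7 = hour 9.
After material receipt (finishes hour 9, plus 2-hour gap → hour 11), deburring can start at hour 11 and finishes at hour 14.
CNC milling cannot start until deburring (finishes hour 14); material receipt (finishes hour 9). The controlling bound is hour 14, so CNC milling finishes at 14 + 6 = hour 20.
For surface grinding: CNC milling (finishes hour 20); material receipt (finishes hour 9, plus 2-hour gap → hour 11); deburring (finishes hour 14). Taking the maximum gives a start of hour 20, and it finishes at 20 + 7 = hour 27.

27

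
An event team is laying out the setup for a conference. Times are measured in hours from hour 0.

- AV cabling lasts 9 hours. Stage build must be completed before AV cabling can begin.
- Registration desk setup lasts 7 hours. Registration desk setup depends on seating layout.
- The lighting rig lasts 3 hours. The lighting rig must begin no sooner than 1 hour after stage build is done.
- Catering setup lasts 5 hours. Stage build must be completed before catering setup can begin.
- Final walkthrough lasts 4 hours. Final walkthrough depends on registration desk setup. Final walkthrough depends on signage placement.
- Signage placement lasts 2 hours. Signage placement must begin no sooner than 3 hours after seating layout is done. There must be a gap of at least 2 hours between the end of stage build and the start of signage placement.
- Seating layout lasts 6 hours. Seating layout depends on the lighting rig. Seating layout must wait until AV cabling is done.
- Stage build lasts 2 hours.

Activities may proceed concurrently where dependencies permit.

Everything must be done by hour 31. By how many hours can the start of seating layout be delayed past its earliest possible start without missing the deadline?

3

Stage build has no prerequisites, so it starts at hour 0 and finishes at hour 2.
AV cabling waits on stage build (finishes hour 2), so it starts at hour 2 and finishes at 2 + 9 = hour 11.
The lighting rig waits on stage build (finishes hour 2, plus 1-hour gap → hour 3), so it starts at hour 3 and finishes at 3 + 3 = hour 6.
For seating layout: the lighting rig (finishes hour 6); AV cabling (finishes hour 11). Taking the maximum gives a start of hour 11, and it finishes at 11 + 6 = hour 17.

Working backward from the deadline:
Final walkthrough must finish by hour 31; it takes 4 hours, so it must start by 31 − 4 = hour 27.
Registration desk setup has to be done before final walkthrough (must start by hour 27). That means finishing by hour 27, i.e. starting by 27 − 7 = hour 20.
Signage placement must finish before final walkthrough (must start by hour 27). With a 2-hour duration, signage placement must start by 27 − 2 = hour 25.
Seating layout feeds registration desk setup (must start by hour 20); signage placement (must start by hour 25, minus 3-hour gap → hour 22). Taking the minimum, seating layout must finish by hour 20 and start by 20 − 6 = hour 14.
So seating layout can start as early as hour 11 and as late as hour 14, giving 14 − 11 = 3 hours of slack.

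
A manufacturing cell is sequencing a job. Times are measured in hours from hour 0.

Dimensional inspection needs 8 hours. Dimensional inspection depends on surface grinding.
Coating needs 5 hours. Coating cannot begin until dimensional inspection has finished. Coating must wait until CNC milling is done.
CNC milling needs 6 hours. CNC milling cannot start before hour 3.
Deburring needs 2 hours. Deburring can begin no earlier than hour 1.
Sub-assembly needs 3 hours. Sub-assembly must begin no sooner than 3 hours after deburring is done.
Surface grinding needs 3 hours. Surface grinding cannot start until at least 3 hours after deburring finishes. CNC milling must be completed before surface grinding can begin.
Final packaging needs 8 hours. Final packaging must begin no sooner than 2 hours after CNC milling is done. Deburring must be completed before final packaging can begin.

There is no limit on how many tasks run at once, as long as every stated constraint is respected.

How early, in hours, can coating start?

CNC milling cannot begin until its own release at hour 3. It runs from hour 3 to 3 + 6 = hour 9.
After its own release at hour 1, deburring can start at hour 1 and finishes at hour 3.
Surface grinding has to wait for deburring (finishes hour 3, plus 3-hour gap → hour 6); CNC milling (finishes hour 9). The latest of these is hour 9, so surface grinding runs hour 9 to 9 + 3 = hour 12.
After surface grinding (finishes hour 12), dimensional inspection can start at hour 12 and finishes at hour 20.
Coating waits on dimensional inspection (finishes hour 20); CNC milling (finishes hour 9). The latest of these is hour 20, which is the earliest coating can start.

20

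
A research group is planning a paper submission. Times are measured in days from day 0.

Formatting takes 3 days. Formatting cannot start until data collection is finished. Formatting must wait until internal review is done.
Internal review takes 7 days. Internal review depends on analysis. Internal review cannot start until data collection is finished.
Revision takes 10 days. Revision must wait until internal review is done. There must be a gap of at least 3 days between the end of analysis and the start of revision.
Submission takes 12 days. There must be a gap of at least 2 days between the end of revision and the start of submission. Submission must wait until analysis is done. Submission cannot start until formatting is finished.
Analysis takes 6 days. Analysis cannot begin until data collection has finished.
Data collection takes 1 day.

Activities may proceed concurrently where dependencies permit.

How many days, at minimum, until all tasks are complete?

38

Data collection has no prerequisites, so it starts at day 0 and finishes at day 1.
Analysis waits on data collection (finishes day 1), so it starts at day 1 and finishes at 1 + 6 = day 7.
Internal review cannot start until analysis (finishes day 7); data collection (finishes day 1). The controlling bound is day 7, so internal review finishes at 7 + 7 = day 14.
Formatting has to wait for data collection (finishes day 1); internal review (finishes day 14). The latest of these is day 14, so formatting runs day 14 to 14 + 3 = day 17.
Revision has to wait for internal review (finishes day 14); analysis (finishes day 7, plus 3-day gap → day 10). The latest of these is day 14, so revision runs day 14 to 14 + 10 = day 24.
Submission has to wait for revision (finishes day 24, plus 2-day gap → day 26); analysis (finishes day 7); formatting (finishes day 17). The latest of these is day 26, so submission runs day 26 to 26 + 12 = day 38.
All tasks are finished once the last one completes. Finish times: Data collection at 1, Analysis at 7, Internal review at 14, Revision at 24, Formatting at 17, Submission at 38. The latest is day 38.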